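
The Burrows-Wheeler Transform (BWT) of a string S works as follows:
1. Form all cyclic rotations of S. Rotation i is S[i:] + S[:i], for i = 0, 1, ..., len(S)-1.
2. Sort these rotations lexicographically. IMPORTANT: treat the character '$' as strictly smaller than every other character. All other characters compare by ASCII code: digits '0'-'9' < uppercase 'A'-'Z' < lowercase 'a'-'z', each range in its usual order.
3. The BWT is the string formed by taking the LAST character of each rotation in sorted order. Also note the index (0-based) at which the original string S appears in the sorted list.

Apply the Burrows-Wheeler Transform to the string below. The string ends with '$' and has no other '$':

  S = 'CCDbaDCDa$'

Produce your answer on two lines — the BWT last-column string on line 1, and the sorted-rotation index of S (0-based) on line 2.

All 10 rotations (rotation i = S[i:]+S[:i]):
  rot[0] = CCDbaDCDa$
  rot[1] = CDbaDCDa$C
  rot[2] = DbaDCDa$CC
  rot[3] = baDCDa$CCD
  rot[4] = aDCDa$CCDb
  rot[5] = DCDa$CCDba
  rot[6] = CDa$CCDbaD
  rot[7] = Da$CCDbaDC
  rot[8] = a$CCDbaDCD
  rot[9] = $CCDbaDCDa
Sorted (with $ < everything):
  sorted[0] = $CCDbaDCDa  (last char: 'a')
  sorted[1] = CCDbaDCDa$  (last char: '$')
  sorted[2] = CDa$CCDbaD  (last char: 'D')
  sorted[3] = CDbaDCDa$C  (last char: 'C')
  sorted[4] = DCDa$CCDba  (last char: 'a')
  sorted[5] = Da$CCDbaDC  (last char: 'C')
  sorted[6] = DbaDCDa$CC  (last char: 'C')
  sorted[7] = a$CCDbaDCD  (last char: 'D')
  sorted[8] = aDCDa$CCDb  (last char: 'b')
  sorted[9] = baDCDa$CCD  (last char: 'D')
Last column: a$DCaCCDbD
Original string S is at sorted index 1

Answer: a$DCaCCDbD
1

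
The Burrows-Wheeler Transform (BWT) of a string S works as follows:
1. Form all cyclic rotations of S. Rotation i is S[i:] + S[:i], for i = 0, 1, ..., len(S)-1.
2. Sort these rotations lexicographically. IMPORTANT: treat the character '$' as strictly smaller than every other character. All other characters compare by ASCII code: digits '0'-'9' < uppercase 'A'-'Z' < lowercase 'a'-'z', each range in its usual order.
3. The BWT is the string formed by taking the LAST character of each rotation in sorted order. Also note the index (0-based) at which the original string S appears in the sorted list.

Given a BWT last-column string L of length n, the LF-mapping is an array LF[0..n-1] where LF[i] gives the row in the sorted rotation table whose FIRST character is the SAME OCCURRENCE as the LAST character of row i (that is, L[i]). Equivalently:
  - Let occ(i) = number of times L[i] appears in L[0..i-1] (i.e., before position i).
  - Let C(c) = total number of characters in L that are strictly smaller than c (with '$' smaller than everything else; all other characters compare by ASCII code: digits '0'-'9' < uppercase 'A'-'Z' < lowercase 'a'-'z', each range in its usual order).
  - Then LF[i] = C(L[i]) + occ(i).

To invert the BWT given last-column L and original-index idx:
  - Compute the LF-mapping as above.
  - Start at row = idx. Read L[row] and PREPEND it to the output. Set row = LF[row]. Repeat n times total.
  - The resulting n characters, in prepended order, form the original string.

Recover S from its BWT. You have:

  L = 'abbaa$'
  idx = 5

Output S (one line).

Answer: baaba$

Derivation:
LF mapping: 1 4 5 2 3 0
Walk LF starting at row 5, prepending L[row]:
  step 1: row=5, L[5]='$', prepend. Next row=LF[5]=0
  step 2: row=0, L[0]='a', prepend. Next row=LF[0]=1
  step 3: row=1, L[1]='b', prepend. Next row=LF[1]=4
  step 4: row=4, L[4]='a', prepend. Next row=LF[4]=3
  step 5: row=3, L[3]='a', prepend. Next row=LF[3]=2
  step 6: row=2, L[2]='b', prepend. Next row=LF[2]=5
Reversed output: baaba$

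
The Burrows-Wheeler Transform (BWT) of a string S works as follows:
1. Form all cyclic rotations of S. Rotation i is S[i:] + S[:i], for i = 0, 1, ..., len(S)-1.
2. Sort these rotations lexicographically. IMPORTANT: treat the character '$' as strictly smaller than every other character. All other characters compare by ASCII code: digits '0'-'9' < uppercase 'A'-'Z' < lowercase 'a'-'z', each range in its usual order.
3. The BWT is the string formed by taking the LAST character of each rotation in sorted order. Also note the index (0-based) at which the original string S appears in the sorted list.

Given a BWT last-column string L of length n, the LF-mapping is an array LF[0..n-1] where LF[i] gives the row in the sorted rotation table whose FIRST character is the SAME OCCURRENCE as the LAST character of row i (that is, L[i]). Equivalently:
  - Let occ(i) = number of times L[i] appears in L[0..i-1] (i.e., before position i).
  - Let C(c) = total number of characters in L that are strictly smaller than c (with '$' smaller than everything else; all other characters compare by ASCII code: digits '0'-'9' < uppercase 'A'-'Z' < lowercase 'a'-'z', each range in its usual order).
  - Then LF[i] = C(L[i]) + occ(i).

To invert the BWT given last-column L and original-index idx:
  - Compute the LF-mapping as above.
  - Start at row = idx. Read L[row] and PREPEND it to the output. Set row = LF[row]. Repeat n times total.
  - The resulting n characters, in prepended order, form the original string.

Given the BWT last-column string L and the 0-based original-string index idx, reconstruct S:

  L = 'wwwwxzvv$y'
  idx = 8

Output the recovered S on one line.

Answer: yzwvxwvww$

Derivation:
LF mapping: 3 4 5 6 7 9 1 2 0 8
Walk LF starting at row 8, prepending L[row]:
  step 1: row=8, L[8]='$', prepend. Next row=LF[8]=0
  step 2: row=0, L[0]='w', prepend. Next row=LF[0]=3
  step 3: row=3, L[3]='w', prepend. Next row=LF[3]=6
  step 4: row=6, L[6]='v', prepend. Next row=LF[6]=1
  step 5: row=1, L[1]='w', prepend. Next row=LF[1]=4
  step 6: row=4, L[4]='x', prepend. Next row=LF[4]=7
  step 7: row=7, L[7]='v', prepend. Next row=LF[7]=2
  step 8: row=2, L[2]='w', prepend. Next row=LF[2]=5
  step 9: row=5, L[5]='z', prepend. Next row=LF[5]=9
  step 10: row=9, L[9]='y', prepend. Next row=LF[9]=8
Reversed output: yzwvxwvww$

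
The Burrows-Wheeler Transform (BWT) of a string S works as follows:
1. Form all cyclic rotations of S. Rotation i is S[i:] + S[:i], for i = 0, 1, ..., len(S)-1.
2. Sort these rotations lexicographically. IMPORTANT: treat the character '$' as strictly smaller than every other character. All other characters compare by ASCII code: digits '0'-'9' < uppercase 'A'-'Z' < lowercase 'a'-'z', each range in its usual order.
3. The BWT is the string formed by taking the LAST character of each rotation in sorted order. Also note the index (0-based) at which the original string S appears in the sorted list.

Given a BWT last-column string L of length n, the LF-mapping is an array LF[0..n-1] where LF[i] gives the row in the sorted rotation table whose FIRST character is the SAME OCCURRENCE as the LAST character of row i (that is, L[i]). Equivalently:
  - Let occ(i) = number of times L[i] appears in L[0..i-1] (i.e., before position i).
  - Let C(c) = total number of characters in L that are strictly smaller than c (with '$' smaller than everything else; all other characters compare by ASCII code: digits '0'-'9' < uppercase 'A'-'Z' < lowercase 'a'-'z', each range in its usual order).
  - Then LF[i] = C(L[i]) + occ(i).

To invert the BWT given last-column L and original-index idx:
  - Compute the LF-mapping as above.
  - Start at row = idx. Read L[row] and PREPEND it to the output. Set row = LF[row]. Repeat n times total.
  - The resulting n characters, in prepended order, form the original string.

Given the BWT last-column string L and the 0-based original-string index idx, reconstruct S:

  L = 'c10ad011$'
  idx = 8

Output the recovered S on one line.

LF mapping: 7 3 1 6 8 2 4 5 0
Walk LF starting at row 8, prepending L[row]:
  step 1: row=8, L[8]='$', prepend. Next row=LF[8]=0
  step 2: row=0, L[0]='c', prepend. Next row=LF[0]=7
  step 3: row=7, L[7]='1', prepend. Next row=LF[7]=5
  step 4: row=5, L[5]='0', prepend. Next row=LF[5]=2
  step 5: row=2, L[2]='0', prepend. Next row=LF[2]=1
  step 6: row=1, L[1]='1', prepend. Next row=LF[1]=3
  step 7: row=3, L[3]='a', prepend. Next row=LF[3]=6
  step 8: row=6, L[6]='1', prepend. Next row=LF[6]=4
  step 9: row=4, L[4]='d', prepend. Next row=LF[4]=8
Reversed output: d1a1001c$

Answer: d1a1001c$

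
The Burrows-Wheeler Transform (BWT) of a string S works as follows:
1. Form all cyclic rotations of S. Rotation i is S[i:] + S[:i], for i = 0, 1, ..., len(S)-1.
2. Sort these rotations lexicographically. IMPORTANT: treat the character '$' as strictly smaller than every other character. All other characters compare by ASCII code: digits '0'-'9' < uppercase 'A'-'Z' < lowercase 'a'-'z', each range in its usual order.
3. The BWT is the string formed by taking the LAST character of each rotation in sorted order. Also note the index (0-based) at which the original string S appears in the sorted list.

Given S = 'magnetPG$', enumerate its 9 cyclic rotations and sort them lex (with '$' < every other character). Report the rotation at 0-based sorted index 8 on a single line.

All 9 rotations (rotation i = S[i:]+S[:i]):
  rot[0] = magnetPG$
  rot[1] = agnetPG$m
  rot[2] = gnetPG$ma
  rot[3] = netPG$mag
  rot[4] = etPG$magn
  rot[5] = tPG$magne
  rot[6] = PG$magnet
  rot[7] = G$magnetP
  rot[8] = $magnetPG
Sorted (with $ < everything):
  sorted[0] = $magnetPG
  sorted[1] = G$magnetP
  sorted[2] = PG$magnet
  sorted[3] = agnetPG$m
  sorted[4] = etPG$magn
  sorted[5] = gnetPG$ma
  sorted[6] = magnetPG$
  sorted[7] = netPG$mag
  sorted[8] = tPG$magne
sorted[8] = tPG$magne

Answer: tPG$magne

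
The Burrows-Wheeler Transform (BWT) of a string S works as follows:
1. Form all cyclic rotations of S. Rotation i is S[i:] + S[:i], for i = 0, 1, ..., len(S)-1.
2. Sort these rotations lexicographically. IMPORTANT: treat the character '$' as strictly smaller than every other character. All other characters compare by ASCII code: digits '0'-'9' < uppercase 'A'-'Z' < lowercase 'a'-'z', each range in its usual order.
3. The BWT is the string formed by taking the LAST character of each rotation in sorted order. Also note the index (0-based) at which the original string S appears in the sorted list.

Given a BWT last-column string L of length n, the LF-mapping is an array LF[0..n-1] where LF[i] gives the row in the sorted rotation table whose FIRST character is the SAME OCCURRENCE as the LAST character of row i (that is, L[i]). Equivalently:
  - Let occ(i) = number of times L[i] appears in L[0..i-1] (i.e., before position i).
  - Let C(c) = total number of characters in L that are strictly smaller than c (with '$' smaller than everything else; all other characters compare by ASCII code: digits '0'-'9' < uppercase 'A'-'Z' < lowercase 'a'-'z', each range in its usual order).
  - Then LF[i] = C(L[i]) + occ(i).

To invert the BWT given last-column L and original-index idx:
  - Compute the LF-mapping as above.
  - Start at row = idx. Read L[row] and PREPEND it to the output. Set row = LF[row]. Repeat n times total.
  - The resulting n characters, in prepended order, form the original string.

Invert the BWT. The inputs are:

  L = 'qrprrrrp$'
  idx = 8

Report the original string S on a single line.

Answer: rrrpprrq$

Derivation:
LF mapping: 3 4 1 5 6 7 8 2 0
Walk LF starting at row 8, prepending L[row]:
  step 1: row=8, L[8]='$', prepend. Next row=LF[8]=0
  step 2: row=0, L[0]='q', prepend. Next row=LF[0]=3
  step 3: row=3, L[3]='r', prepend. Next row=LF[3]=5
  step 4: row=5, L[5]='r', prepend. Next row=LF[5]=7
  step 5: row=7, L[7]='p', prepend. Next row=LF[7]=2
  step 6: row=2, L[2]='p', prepend. Next row=LF[2]=1
  step 7: row=1, L[1]='r', prepend. Next row=LF[1]=4
  step 8: row=4, L[4]='r', prepend. Next row=LF[4]=6
  step 9: row=6, L[6]='r', prepend. Next row=LF[6]=8
Reversed output: rrrpprrq$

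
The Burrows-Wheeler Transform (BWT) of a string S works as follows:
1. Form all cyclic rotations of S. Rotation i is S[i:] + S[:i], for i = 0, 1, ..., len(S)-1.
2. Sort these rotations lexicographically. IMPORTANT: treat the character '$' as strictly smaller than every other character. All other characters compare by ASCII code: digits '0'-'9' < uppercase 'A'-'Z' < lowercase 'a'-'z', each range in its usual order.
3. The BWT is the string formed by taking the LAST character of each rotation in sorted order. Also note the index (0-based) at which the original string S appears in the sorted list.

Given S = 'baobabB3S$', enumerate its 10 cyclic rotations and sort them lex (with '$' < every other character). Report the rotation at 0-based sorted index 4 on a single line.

Answer: abB3S$baob

Derivation:
All 10 rotations (rotation i = S[i:]+S[:i]):
  rot[0] = baobabB3S$
  rot[1] = aobabB3S$b
  rot[2] = obabB3S$ba
  rot[3] = babB3S$bao
  rot[4] = abB3S$baob
  rot[5] = bB3S$baoba
  rot[6] = B3S$baobab
  rot[7] = 3S$baobabB
  rot[8] = S$baobabB3
  rot[9] = $baobabB3S
Sorted (with $ < everything):
  sorted[0] = $baobabB3S
  sorted[1] = 3S$baobabB
  sorted[2] = B3S$baobab
  sorted[3] = S$baobabB3
  sorted[4] = abB3S$baob
  sorted[5] = aobabB3S$b
  sorted[6] = bB3S$baoba
  sorted[7] = babB3S$bao
  sorted[8] = baobabB3S$
  sorted[9] = obabB3S$ba
sorted[4] = abB3S$baob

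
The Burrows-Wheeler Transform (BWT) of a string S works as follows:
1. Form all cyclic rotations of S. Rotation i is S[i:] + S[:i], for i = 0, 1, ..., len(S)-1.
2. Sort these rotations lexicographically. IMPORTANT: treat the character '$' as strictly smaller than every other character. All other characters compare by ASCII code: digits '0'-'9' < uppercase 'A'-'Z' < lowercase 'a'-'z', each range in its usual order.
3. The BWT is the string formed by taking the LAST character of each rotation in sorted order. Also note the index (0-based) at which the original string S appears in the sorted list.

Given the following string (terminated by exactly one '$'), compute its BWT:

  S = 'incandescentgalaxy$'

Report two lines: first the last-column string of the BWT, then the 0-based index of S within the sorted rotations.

Answer: ygclnsncdt$aiaeenax
10

Derivation:
All 19 rotations (rotation i = S[i:]+S[:i]):
  rot[0] = incandescentgalaxy$
  rot[1] = ncandescentgalaxy$i
  rot[2] = candescentgalaxy$in
  rot[3] = andescentgalaxy$inc
  rot[4] = ndescentgalaxy$inca
  rot[5] = descentgalaxy$incan
  rot[6] = escentgalaxy$incand
  rot[7] = scentgalaxy$incande
  rot[8] = centgalaxy$incandes
  rot[9] = entgalaxy$incandesc
  rot[10] = ntgalaxy$incandesce
  rot[11] = tgalaxy$incandescen
  rot[12] = galaxy$incandescent
  rot[13] = alaxy$incandescentg
  rot[14] = laxy$incandescentga
  rot[15] = axy$incandescentgal
  rot[16] = xy$incandescentgala
  rot[17] = y$incandescentgalax
  rot[18] = $incandescentgalaxy
Sorted (with $ < everything):
  sorted[0] = $incandescentgalaxy  (last char: 'y')
  sorted[1] = alaxy$incandescentg  (last char: 'g')
  sorted[2] = andescentgalaxy$inc  (last char: 'c')
  sorted[3] = axy$incandescentgal  (last char: 'l')
  sorted[4] = candescentgalaxy$in  (last char: 'n')
  sorted[5] = centgalaxy$incandes  (last char: 's')
  sorted[6] = descentgalaxy$incan  (last char: 'n')
  sorted[7] = entgalaxy$incandesc  (last char: 'c')
  sorted[8] = escentgalaxy$incand  (last char: 'd')
  sorted[9] = galaxy$incandescent  (last char: 't')
  sorted[10] = incandescentgalaxy$  (last char: '$')
  sorted[11] = laxy$incandescentga  (last char: 'a')
  sorted[12] = ncandescentgalaxy$i  (last char: 'i')
  sorted[13] = ndescentgalaxy$inca  (last char: 'a')
  sorted[14] = ntgalaxy$incandesce  (last char: 'e')
  sorted[15] = scentgalaxy$incande  (last char: 'e')
  sorted[16] = tgalaxy$incandescen  (last char: 'n')
  sorted[17] = xy$incandescentgala  (last char: 'a')
  sorted[18] = y$incandescentgalax  (last char: 'x')
Last column: ygclnsncdt$aiaeenax
Original string S is at sorted index 10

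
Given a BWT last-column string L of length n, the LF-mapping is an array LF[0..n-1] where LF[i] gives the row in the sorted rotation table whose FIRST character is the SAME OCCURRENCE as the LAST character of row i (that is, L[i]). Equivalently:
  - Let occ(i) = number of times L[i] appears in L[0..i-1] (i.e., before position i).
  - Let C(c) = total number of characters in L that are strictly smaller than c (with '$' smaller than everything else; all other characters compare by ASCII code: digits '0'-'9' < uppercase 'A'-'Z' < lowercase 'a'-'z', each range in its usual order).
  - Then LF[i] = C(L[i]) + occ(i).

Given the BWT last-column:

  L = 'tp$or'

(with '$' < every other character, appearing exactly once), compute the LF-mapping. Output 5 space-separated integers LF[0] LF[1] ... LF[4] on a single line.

Answer: 4 2 0 1 3

Derivation:
Char counts: '$':1, 'o':1, 'p':1, 'r':1, 't':1
C (first-col start): C('$')=0, C('o')=1, C('p')=2, C('r')=3, C('t')=4
L[0]='t': occ=0, LF[0]=C('t')+0=4+0=4
L[1]='p': occ=0, LF[1]=C('p')+0=2+0=2
L[2]='$': occ=0, LF[2]=C('$')+0=0+0=0
L[3]='o': occ=0, LF[3]=C('o')+0=1+0=1
L[4]='r': occ=0, LF[4]=C('r')+0=3+0=3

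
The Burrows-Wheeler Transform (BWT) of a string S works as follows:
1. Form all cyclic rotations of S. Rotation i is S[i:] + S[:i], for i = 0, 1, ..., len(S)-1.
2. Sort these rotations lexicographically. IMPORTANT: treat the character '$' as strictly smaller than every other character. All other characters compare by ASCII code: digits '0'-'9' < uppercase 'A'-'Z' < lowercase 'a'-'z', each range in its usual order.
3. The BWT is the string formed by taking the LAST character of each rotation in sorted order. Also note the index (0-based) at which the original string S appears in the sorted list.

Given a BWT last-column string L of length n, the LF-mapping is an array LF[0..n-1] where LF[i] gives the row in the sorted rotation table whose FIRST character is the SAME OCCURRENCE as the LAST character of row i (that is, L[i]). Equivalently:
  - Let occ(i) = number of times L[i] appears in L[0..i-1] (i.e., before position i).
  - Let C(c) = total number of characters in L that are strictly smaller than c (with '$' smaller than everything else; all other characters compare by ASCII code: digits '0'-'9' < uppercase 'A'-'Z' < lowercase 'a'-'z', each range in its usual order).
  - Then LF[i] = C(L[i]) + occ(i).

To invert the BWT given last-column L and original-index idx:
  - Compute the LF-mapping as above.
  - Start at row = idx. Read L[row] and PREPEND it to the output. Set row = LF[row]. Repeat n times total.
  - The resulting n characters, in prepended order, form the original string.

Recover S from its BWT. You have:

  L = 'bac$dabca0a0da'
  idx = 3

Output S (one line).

Answer: a0bac0caddaab$

Derivation:
LF mapping: 8 3 10 0 12 4 9 11 5 1 6 2 13 7
Walk LF starting at row 3, prepending L[row]:
  step 1: row=3, L[3]='$', prepend. Next row=LF[3]=0
  step 2: row=0, L[0]='b', prepend. Next row=LF[0]=8
  step 3: row=8, L[8]='a', prepend. Next row=LF[8]=5
  step 4: row=5, L[5]='a', prepend. Next row=LF[5]=4
  step 5: row=4, L[4]='d', prepend. Next row=LF[4]=12
  step 6: row=12, L[12]='d', prepend. Next row=LF[12]=13
  step 7: row=13, L[13]='a', prepend. Next row=LF[13]=7
  step 8: row=7, L[7]='c', prepend. Next row=LF[7]=11
  step 9: row=11, L[11]='0', prepend. Next row=LF[11]=2
  step 10: row=2, L[2]='c', prepend. Next row=LF[2]=10
  step 11: row=10, L[10]='a', prepend. Next row=LF[10]=6
  step 12: row=6, L[6]='b', prepend. Next row=LF[6]=9
  step 13: row=9, L[9]='0', prepend. Next row=LF[9]=1
  step 14: row=1, L[1]='a', prepend. Next row=LF[1]=3
Reversed output: a0bac0caddaab$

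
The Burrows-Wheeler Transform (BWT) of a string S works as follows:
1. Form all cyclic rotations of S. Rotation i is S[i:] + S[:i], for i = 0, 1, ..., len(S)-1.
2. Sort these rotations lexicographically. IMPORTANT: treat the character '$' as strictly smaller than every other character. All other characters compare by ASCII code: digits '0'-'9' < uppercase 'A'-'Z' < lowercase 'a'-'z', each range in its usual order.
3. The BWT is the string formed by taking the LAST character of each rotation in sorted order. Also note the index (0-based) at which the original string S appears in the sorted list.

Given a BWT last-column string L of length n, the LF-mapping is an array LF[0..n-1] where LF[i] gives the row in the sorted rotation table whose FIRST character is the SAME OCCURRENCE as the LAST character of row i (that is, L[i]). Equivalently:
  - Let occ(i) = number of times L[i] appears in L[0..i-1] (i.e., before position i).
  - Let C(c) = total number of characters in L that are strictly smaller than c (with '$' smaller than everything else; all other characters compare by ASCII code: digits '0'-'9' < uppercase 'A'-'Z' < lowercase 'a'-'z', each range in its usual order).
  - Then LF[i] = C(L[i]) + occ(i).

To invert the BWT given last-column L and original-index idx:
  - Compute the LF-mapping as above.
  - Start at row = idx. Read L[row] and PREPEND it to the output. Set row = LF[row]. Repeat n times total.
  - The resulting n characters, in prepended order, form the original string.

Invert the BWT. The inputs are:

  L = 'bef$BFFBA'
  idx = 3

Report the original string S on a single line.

LF mapping: 6 7 8 0 2 4 5 3 1
Walk LF starting at row 3, prepending L[row]:
  step 1: row=3, L[3]='$', prepend. Next row=LF[3]=0
  step 2: row=0, L[0]='b', prepend. Next row=LF[0]=6
  step 3: row=6, L[6]='F', prepend. Next row=LF[6]=5
  step 4: row=5, L[5]='F', prepend. Next row=LF[5]=4
  step 5: row=4, L[4]='B', prepend. Next row=LF[4]=2
  step 6: row=2, L[2]='f', prepend. Next row=LF[2]=8
  step 7: row=8, L[8]='A', prepend. Next row=LF[8]=1
  step 8: row=1, L[1]='e', prepend. Next row=LF[1]=7
  step 9: row=7, L[7]='B', prepend. Next row=LF[7]=3
Reversed output: BeAfBFFb$

Answer: BeAfBFFb$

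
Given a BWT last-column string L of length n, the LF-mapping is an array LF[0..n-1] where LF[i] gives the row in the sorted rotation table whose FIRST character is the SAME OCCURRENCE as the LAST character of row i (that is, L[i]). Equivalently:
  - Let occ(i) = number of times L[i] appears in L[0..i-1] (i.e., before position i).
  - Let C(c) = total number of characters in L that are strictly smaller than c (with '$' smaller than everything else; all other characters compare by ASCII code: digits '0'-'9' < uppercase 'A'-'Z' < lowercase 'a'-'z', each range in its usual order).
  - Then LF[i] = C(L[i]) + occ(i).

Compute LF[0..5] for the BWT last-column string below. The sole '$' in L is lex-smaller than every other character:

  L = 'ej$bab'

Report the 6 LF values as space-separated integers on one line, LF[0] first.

Char counts: '$':1, 'a':1, 'b':2, 'e':1, 'j':1
C (first-col start): C('$')=0, C('a')=1, C('b')=2, C('e')=4, C('j')=5
L[0]='e': occ=0, LF[0]=C('e')+0=4+0=4
L[1]='j': occ=0, LF[1]=C('j')+0=5+0=5
L[2]='$': occ=0, LF[2]=C('$')+0=0+0=0
L[3]='b': occ=0, LF[3]=C('b')+0=2+0=2
L[4]='a': occ=0, LF[4]=C('a')+0=1+0=1
L[5]='b': occ=1, LF[5]=C('b')+1=2+1=3

Answer: 4 5 0 2 1 3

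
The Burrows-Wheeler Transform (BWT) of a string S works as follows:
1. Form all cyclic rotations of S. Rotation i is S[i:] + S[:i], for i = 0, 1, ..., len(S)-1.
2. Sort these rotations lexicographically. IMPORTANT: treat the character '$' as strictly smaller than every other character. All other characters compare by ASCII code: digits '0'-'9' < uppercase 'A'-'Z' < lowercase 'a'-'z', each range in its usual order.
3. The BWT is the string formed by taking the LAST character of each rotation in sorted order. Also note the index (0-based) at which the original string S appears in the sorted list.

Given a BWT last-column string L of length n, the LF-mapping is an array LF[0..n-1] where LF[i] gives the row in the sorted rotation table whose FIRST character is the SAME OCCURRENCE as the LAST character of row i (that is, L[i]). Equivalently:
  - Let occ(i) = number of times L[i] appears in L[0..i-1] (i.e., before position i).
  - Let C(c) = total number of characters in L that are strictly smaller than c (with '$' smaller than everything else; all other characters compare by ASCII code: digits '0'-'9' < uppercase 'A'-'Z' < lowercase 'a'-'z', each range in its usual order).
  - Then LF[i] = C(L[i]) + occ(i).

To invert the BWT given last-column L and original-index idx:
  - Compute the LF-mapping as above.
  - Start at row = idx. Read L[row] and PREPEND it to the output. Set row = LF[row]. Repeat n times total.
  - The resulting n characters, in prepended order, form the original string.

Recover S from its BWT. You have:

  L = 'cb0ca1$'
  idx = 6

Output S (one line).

LF mapping: 5 4 1 6 3 2 0
Walk LF starting at row 6, prepending L[row]:
  step 1: row=6, L[6]='$', prepend. Next row=LF[6]=0
  step 2: row=0, L[0]='c', prepend. Next row=LF[0]=5
  step 3: row=5, L[5]='1', prepend. Next row=LF[5]=2
  step 4: row=2, L[2]='0', prepend. Next row=LF[2]=1
  step 5: row=1, L[1]='b', prepend. Next row=LF[1]=4
  step 6: row=4, L[4]='a', prepend. Next row=LF[4]=3
  step 7: row=3, L[3]='c', prepend. Next row=LF[3]=6
Reversed output: cab01c$

Answer: cab01c$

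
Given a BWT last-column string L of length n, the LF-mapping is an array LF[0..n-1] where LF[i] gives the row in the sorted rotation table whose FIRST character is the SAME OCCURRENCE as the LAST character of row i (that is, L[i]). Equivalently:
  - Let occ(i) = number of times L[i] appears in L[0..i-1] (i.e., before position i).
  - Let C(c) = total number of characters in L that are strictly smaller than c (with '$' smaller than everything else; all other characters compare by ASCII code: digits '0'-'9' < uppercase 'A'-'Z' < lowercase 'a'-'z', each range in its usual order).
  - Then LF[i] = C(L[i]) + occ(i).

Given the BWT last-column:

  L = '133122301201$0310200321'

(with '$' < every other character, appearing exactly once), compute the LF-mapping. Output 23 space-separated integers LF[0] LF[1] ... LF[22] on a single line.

Answer: 7 18 19 8 13 14 20 1 9 15 2 10 0 3 21 11 4 16 5 6 22 17 12

Derivation:
Char counts: '$':1, '0':6, '1':6, '2':5, '3':5
C (first-col start): C('$')=0, C('0')=1, C('1')=7, C('2')=13, C('3')=18
L[0]='1': occ=0, LF[0]=C('1')+0=7+0=7
L[1]='3': occ=0, LF[1]=C('3')+0=18+0=18
L[2]='3': occ=1, LF[2]=C('3')+1=18+1=19
L[3]='1': occ=1, LF[3]=C('1')+1=7+1=8
L[4]='2': occ=0, LF[4]=C('2')+0=13+0=13
L[5]='2': occ=1, LF[5]=C('2')+1=13+1=14
L[6]='3': occ=2, LF[6]=C('3')+2=18+2=20
L[7]='0': occ=0, LF[7]=C('0')+0=1+0=1
L[8]='1': occ=2, LF[8]=C('1')+2=7+2=9
L[9]='2': occ=2, LF[9]=C('2')+2=13+2=15
L[10]='0': occ=1, LF[10]=C('0')+1=1+1=2
L[11]='1': occ=3, LF[11]=C('1')+3=7+3=10
L[12]='$': occ=0, LF[12]=C('$')+0=0+0=0
L[13]='0': occ=2, LF[13]=C('0')+2=1+2=3
L[14]='3': occ=3, LF[14]=C('3')+3=18+3=21
L[15]='1': occ=4, LF[15]=C('1')+4=7+4=11
L[16]='0': occ=3, LF[16]=C('0')+3=1+3=4
L[17]='2': occ=3, LF[17]=C('2')+3=13+3=16
L[18]='0': occ=4, LF[18]=C('0')+4=1+4=5
L[19]='0': occ=5, LF[19]=C('0')+5=1+5=6
L[20]='3': occ=4, LF[20]=C('3')+4=18+4=22
L[21]='2': occ=4, LF[21]=C('2')+4=13+4=17
L[22]='1': occ=5, LF[22]=C('1')+5=7+5=12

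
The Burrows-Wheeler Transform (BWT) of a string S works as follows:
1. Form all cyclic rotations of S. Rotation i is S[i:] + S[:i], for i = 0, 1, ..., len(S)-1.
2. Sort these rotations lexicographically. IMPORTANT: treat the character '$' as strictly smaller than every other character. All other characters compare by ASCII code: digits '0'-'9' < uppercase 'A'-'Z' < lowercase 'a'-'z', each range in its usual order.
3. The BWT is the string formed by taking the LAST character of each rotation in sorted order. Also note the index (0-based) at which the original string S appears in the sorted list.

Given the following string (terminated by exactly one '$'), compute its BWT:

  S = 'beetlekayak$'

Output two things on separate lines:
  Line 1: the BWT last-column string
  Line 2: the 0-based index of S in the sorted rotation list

Answer: kyk$bleaetea
3

Derivation:
All 12 rotations (rotation i = S[i:]+S[:i]):
  rot[0] = beetlekayak$
  rot[1] = eetlekayak$b
  rot[2] = etlekayak$be
  rot[3] = tlekayak$bee
  rot[4] = lekayak$beet
  rot[5] = ekayak$beetl
  rot[6] = kayak$beetle
  rot[7] = ayak$beetlek
  rot[8] = yak$beetleka
  rot[9] = ak$beetlekay
  rot[10] = k$beetlekaya
  rot[11] = $beetlekayak
Sorted (with $ < everything):
  sorted[0] = $beetlekayak  (last char: 'k')
  sorted[1] = ak$beetlekay  (last char: 'y')
  sorted[2] = ayak$beetlek  (last char: 'k')
  sorted[3] = beetlekayak$  (last char: '$')
  sorted[4] = eetlekayak$b  (last char: 'b')
  sorted[5] = ekayak$beetl  (last char: 'l')
  sorted[6] = etlekayak$be  (last char: 'e')
  sorted[7] = k$beetlekaya  (last char: 'a')
  sorted[8] = kayak$beetle  (last char: 'e')
  sorted[9] = lekayak$beet  (last char: 't')
  sorted[10] = tlekayak$bee  (last char: 'e')
  sorted[11] = yak$beetleka  (last char: 'a')
Last column: kyk$bleaetea
Original string S is at sorted index 3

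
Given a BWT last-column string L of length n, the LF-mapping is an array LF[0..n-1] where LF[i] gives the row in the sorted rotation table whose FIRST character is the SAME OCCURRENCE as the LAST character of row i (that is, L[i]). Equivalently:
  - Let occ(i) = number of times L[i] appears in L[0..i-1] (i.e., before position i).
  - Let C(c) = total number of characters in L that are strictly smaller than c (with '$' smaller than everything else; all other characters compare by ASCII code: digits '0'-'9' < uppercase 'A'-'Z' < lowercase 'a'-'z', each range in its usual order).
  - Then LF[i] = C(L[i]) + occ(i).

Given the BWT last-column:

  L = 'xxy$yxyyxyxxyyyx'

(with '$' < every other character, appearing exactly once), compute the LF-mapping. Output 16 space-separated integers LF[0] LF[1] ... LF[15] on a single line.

Char counts: '$':1, 'x':7, 'y':8
C (first-col start): C('$')=0, C('x')=1, C('y')=8
L[0]='x': occ=0, LF[0]=C('x')+0=1+0=1
L[1]='x': occ=1, LF[1]=C('x')+1=1+1=2
L[2]='y': occ=0, LF[2]=C('y')+0=8+0=8
L[3]='$': occ=0, LF[3]=C('$')+0=0+0=0
L[4]='y': occ=1, LF[4]=C('y')+1=8+1=9
L[5]='x': occ=2, LF[5]=C('x')+2=1+2=3
L[6]='y': occ=2, LF[6]=C('y')+2=8+2=10
L[7]='y': occ=3, LF[7]=C('y')+3=8+3=11
L[8]='x': occ=3, LF[8]=C('x')+3=1+3=4
L[9]='y': occ=4, LF[9]=C('y')+4=8+4=12
L[10]='x': occ=4, LF[10]=C('x')+4=1+4=5
L[11]='x': occ=5, LF[11]=C('x')+5=1+5=6
L[12]='y': occ=5, LF[12]=C('y')+5=8+5=13
L[13]='y': occ=6, LF[13]=C('y')+6=8+6=14
L[14]='y': occ=7, LF[14]=C('y')+7=8+7=15
L[15]='x': occ=6, LF[15]=C('x')+6=1+6=7

Answer: 1 2 8 0 9 3 10 11 4 12 5 6 13 14 15 7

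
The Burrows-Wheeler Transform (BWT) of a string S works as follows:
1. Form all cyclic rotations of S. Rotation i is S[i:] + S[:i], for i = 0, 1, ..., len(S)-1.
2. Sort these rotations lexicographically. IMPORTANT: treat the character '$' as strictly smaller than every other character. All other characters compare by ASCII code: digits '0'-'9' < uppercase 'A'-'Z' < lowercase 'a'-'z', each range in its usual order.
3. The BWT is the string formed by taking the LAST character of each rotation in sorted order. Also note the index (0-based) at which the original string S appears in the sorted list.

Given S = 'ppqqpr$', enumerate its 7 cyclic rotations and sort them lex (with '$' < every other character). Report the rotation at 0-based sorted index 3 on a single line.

All 7 rotations (rotation i = S[i:]+S[:i]):
  rot[0] = ppqqpr$
  rot[1] = pqqpr$p
  rot[2] = qqpr$pp
  rot[3] = qpr$ppq
  rot[4] = pr$ppqq
  rot[5] = r$ppqqp
  rot[6] = $ppqqpr
Sorted (with $ < everything):
  sorted[0] = $ppqqpr
  sorted[1] = ppqqpr$
  sorted[2] = pqqpr$p
  sorted[3] = pr$ppqq
  sorted[4] = qpr$ppq
  sorted[5] = qqpr$pp
  sorted[6] = r$ppqqp
sorted[3] = pr$ppqq

Answer: pr$ppqq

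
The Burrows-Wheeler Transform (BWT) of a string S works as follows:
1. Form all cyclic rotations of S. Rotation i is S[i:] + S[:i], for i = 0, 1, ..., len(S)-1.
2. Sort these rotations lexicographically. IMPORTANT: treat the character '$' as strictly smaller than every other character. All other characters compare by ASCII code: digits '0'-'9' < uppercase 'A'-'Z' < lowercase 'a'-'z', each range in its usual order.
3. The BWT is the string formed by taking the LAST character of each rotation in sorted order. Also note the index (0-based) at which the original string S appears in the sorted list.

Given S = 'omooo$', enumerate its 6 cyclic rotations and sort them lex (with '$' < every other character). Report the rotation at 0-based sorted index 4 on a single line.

All 6 rotations (rotation i = S[i:]+S[:i]):
  rot[0] = omooo$
  rot[1] = mooo$o
  rot[2] = ooo$om
  rot[3] = oo$omo
  rot[4] = o$omoo
  rot[5] = $omooo
Sorted (with $ < everything):
  sorted[0] = $omooo
  sorted[1] = mooo$o
  sorted[2] = o$omoo
  sorted[3] = omooo$
  sorted[4] = oo$omo
  sorted[5] = ooo$om
sorted[4] = oo$omo

Answer: oo$omo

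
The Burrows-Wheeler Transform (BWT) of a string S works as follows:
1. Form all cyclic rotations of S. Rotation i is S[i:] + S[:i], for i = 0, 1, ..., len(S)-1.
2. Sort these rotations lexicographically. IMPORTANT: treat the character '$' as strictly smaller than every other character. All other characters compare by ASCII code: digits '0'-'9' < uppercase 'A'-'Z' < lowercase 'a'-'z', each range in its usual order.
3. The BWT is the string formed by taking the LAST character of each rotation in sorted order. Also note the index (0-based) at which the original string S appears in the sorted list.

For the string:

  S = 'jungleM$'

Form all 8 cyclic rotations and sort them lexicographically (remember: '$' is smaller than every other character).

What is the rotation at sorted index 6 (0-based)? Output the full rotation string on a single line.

Answer: ngleM$ju

Derivation:
All 8 rotations (rotation i = S[i:]+S[:i]):
  rot[0] = jungleM$
  rot[1] = ungleM$j
  rot[2] = ngleM$ju
  rot[3] = gleM$jun
  rot[4] = leM$jung
  rot[5] = eM$jungl
  rot[6] = M$jungle
  rot[7] = $jungleM
Sorted (with $ < everything):
  sorted[0] = $jungleM
  sorted[1] = M$jungle
  sorted[2] = eM$jungl
  sorted[3] = gleM$jun
  sorted[4] = jungleM$
  sorted[5] = leM$jung
  sorted[6] = ngleM$ju
  sorted[7] = ungleM$j
sorted[6] = ngleM$ju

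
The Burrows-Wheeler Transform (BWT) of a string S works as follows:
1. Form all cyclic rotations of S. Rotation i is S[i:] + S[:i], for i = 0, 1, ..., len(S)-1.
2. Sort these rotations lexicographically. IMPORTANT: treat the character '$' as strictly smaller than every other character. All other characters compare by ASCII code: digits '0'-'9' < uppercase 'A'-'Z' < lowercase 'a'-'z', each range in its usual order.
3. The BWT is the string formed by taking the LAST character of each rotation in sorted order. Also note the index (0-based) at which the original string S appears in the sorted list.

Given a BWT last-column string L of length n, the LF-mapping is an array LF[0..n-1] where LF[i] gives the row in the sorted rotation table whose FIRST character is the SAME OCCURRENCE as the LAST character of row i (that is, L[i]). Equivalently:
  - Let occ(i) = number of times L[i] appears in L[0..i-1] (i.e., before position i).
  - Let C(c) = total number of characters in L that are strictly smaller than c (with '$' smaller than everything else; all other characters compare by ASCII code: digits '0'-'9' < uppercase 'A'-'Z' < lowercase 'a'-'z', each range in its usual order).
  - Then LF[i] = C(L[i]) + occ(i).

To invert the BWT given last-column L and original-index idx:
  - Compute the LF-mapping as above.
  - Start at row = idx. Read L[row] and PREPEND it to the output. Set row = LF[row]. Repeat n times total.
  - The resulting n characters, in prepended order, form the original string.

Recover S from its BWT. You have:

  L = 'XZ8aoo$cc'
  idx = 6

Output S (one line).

Answer: cocoaZ8X$

Derivation:
LF mapping: 2 3 1 4 7 8 0 5 6
Walk LF starting at row 6, prepending L[row]:
  step 1: row=6, L[6]='$', prepend. Next row=LF[6]=0
  step 2: row=0, L[0]='X', prepend. Next row=LF[0]=2
  step 3: row=2, L[2]='8', prepend. Next row=LF[2]=1
  step 4: row=1, L[1]='Z', prepend. Next row=LF[1]=3
  step 5: row=3, L[3]='a', prepend. Next row=LF[3]=4
  step 6: row=4, L[4]='o', prepend. Next row=LF[4]=7
  step 7: row=7, L[7]='c', prepend. Next row=LF[7]=5
  step 8: row=5, L[5]='o', prepend. Next row=LF[5]=8
  step 9: row=8, L[8]='c', prepend. Next row=LF[8]=6
Reversed output: cocoaZ8X$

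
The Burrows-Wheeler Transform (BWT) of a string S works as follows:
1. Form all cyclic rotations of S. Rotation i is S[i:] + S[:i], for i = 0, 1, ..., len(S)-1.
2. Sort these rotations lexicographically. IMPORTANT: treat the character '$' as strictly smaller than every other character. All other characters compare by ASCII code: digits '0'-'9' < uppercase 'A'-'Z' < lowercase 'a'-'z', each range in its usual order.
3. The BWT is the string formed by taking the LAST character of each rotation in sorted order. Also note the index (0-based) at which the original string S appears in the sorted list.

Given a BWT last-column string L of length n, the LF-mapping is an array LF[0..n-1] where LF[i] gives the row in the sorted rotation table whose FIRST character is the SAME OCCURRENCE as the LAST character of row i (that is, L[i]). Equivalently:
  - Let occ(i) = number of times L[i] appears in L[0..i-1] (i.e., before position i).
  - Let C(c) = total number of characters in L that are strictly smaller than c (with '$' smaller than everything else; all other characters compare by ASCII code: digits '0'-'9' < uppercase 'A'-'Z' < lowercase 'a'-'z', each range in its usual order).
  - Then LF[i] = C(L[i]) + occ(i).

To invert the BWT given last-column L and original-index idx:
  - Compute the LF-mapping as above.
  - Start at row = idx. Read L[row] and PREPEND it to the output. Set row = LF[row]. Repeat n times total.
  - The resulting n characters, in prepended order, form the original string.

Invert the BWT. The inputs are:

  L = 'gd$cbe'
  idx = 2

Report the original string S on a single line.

LF mapping: 5 3 0 2 1 4
Walk LF starting at row 2, prepending L[row]:
  step 1: row=2, L[2]='$', prepend. Next row=LF[2]=0
  step 2: row=0, L[0]='g', prepend. Next row=LF[0]=5
  step 3: row=5, L[5]='e', prepend. Next row=LF[5]=4
  step 4: row=4, L[4]='b', prepend. Next row=LF[4]=1
  step 5: row=1, L[1]='d', prepend. Next row=LF[1]=3
  step 6: row=3, L[3]='c', prepend. Next row=LF[3]=2
Reversed output: cdbeg$

Answer: cdbeg$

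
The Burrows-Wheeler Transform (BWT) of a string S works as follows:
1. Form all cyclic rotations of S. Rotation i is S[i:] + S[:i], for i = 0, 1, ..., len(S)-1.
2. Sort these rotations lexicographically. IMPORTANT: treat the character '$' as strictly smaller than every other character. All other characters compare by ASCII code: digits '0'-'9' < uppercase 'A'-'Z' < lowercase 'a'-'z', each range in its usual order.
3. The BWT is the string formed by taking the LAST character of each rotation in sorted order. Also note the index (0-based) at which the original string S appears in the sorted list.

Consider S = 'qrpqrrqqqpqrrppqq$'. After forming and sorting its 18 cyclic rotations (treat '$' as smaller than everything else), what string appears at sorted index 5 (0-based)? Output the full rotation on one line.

Answer: q$qrpqrrqqqpqrrppq

Derivation:
All 18 rotations (rotation i = S[i:]+S[:i]):
  rot[0] = qrpqrrqqqpqrrppqq$
  rot[1] = rpqrrqqqpqrrppqq$q
  rot[2] = pqrrqqqpqrrppqq$qr
  rot[3] = qrrqqqpqrrppqq$qrp
  rot[4] = rrqqqpqrrppqq$qrpq
  rot[5] = rqqqpqrrppqq$qrpqr
  rot[6] = qqqpqrrppqq$qrpqrr
  rot[7] = qqpqrrppqq$qrpqrrq
  rot[8] = qpqrrppqq$qrpqrrqq
  rot[9] = pqrrppqq$qrpqrrqqq
  rot[10] = qrrppqq$qrpqrrqqqp
  rot[11] = rrppqq$qrpqrrqqqpq
  rot[12] = rppqq$qrpqrrqqqpqr
  rot[13] = ppqq$qrpqrrqqqpqrr
  rot[14] = pqq$qrpqrrqqqpqrrp
  rot[15] = qq$qrpqrrqqqpqrrpp
  rot[16] = q$qrpqrrqqqpqrrppq
  rot[17] = $qrpqrrqqqpqrrppqq
Sorted (with $ < everything):
  sorted[0] = $qrpqrrqqqpqrrppqq
  sorted[1] = ppqq$qrpqrrqqqpqrr
  sorted[2] = pqq$qrpqrrqqqpqrrp
  sorted[3] = pqrrppqq$qrpqrrqqq
  sorted[4] = pqrrqqqpqrrppqq$qr
  sorted[5] = q$qrpqrrqqqpqrrppq
  sorted[6] = qpqrrppqq$qrpqrrqq
  sorted[7] = qq$qrpqrrqqqpqrrpp
  sorted[8] = qqpqrrppqq$qrpqrrq
  sorted[9] = qqqpqrrppqq$qrpqrr
  sorted[10] = qrpqrrqqqpqrrppqq$
  sorted[11] = qrrppqq$qrpqrrqqqp
  sorted[12] = qrrqqqpqrrppqq$qrp
  sorted[13] = rppqq$qrpqrrqqqpqr
  sorted[14] = rpqrrqqqpqrrppqq$q
  sorted[15] = rqqqpqrrppqq$qrpqr
  sorted[16] = rrppqq$qrpqrrqqqpq
  sorted[17] = rrqqqpqrrppqq$qrpq
sorted[5] = q$qrpqrrqqqpqrrppq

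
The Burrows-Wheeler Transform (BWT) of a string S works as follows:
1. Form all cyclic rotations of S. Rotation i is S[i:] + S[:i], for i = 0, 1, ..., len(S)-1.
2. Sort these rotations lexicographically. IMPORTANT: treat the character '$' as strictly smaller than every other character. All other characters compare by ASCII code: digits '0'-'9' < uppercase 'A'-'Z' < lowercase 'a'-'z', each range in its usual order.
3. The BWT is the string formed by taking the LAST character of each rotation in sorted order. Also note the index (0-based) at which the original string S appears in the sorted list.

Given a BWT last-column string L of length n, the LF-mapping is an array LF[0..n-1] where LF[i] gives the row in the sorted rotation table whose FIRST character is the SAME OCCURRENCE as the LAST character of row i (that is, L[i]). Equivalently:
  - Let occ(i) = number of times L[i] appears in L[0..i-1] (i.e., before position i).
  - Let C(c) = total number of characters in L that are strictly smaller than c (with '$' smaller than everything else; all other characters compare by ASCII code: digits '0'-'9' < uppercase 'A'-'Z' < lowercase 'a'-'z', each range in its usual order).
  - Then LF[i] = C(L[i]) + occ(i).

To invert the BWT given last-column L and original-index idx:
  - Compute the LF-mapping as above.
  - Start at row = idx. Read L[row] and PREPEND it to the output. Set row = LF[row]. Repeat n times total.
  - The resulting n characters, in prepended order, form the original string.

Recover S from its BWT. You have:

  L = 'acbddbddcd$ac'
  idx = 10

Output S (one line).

Answer: dcdbadcddbca$

Derivation:
LF mapping: 1 5 3 8 9 4 10 11 6 12 0 2 7
Walk LF starting at row 10, prepending L[row]:
  step 1: row=10, L[10]='$', prepend. Next row=LF[10]=0
  step 2: row=0, L[0]='a', prepend. Next row=LF[0]=1
  step 3: row=1, L[1]='c', prepend. Next row=LF[1]=5
  step 4: row=5, L[5]='b', prepend. Next row=LF[5]=4
  step 5: row=4, L[4]='d', prepend. Next row=LF[4]=9
  step 6: row=9, L[9]='d', prepend. Next row=LF[9]=12
  step 7: row=12, L[12]='c', prepend. Next row=LF[12]=7
  step 8: row=7, L[7]='d', prepend. Next row=LF[7]=11
  step 9: row=11, L[11]='a', prepend. Next row=LF[11]=2
  step 10: row=2, L[2]='b', prepend. Next row=LF[2]=3
  step 11: row=3, L[3]='d', prepend. Next row=LF[3]=8
  step 12: row=8, L[8]='c', prepend. Next row=LF[8]=6
  step 13: row=6, L[6]='d', prepend. Next row=LF[6]=10
Reversed output: dcdbadcddbca$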